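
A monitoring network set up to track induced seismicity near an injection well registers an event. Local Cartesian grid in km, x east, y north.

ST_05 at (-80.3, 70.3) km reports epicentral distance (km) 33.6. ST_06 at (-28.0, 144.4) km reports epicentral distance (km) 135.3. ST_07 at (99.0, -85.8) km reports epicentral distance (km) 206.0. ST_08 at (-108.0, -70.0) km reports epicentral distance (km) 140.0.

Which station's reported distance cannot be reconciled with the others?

Solve using three stations at a time. Using ST_05, ST_07, ST_08 (subtract circle equations pairwise → linear system) gives (x, y) ≈ (-49.4, 57.1).
Distances from that point to each station vs reported:
  ST_05: calculated 33.6 vs reported 33.6 → residual 0.0 km
  ST_06: calculated 89.8 vs reported 135.3 → residual 45.5 km
  ST_07: calculated 206.0 vs reported 206.0 → residual 0.0 km
  ST_08: calculated 140.0 vs reported 140.0 → residual 0.0 km
ST_05, ST_07, ST_08 are mutually consistent (residuals ≈ 0); ST_06 is off by 45.5 km.

ST_06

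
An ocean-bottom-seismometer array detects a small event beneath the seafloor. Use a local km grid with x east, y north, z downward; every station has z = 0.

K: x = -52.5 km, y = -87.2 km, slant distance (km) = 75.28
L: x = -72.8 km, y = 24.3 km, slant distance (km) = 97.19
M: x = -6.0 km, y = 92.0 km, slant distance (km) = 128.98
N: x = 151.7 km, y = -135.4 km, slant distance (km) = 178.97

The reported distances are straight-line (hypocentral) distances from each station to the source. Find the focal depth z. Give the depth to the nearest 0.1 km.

Each station gives a sphere (x−x_i)² + (y−y_i)² + z² = d_i² (stations at z=0).
Subtracting the K sphere from L and M: z² cancels, leaving linear equations in x and y:
-40.6 x + 223.0 y = -8248.58
93.0 x + 358.4 y = -12828.85
Solving: x ≈ 2.705, y ≈ -36.497 km (keep extra digits for the depth step; rounded: 2.7, -36.5).
Then from the K sphere: z² = 75.28² − (x + 52.5)² − (y + 87.2)² with x = 2.705, y = -36.497, so z ≈ 6.978 ≈ 7.0 km.
Check against N (with the unrounded solution): distance 178.97 ≈ 178.97 km. ✓

7.0 km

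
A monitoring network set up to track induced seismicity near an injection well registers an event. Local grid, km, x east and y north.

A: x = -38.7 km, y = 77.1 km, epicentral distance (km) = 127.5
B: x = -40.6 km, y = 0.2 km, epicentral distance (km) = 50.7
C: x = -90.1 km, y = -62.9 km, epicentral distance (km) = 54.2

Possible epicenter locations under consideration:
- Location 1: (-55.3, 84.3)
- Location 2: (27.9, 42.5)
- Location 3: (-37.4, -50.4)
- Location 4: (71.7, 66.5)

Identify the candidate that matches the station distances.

For each candidate, compare |candidate − station| to the reported distance:
Location 1: residuals A 109.4, B 34.7, C 97.1 → max 109.4 km
Location 2: residuals A 52.4, B 29.8, C 104.0 → max 104.0 km
Location 3: residuals A 0.0, B 0.0, C 0.0 → max 0.0 km
Location 4: residuals A 16.6, B 79.7, C 153.0 → max 153.0 km
Only Location 3 has all residuals ≈ 0.

Location 3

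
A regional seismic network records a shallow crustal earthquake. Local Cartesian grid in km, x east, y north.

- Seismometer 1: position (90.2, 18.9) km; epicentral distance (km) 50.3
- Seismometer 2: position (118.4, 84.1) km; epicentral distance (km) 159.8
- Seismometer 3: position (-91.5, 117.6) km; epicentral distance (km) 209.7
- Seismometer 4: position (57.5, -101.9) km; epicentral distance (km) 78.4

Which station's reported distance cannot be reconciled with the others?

Solve using three stations at a time. Using Seismometer 1, Seismometer 3, Seismometer 4 (subtract circle equations pairwise → linear system) gives (x, y) ≈ (63.4, -23.7).
Distances from that point to each station vs reported:
  Seismometer 1: calculated 50.3 vs reported 50.3 → residual 0.0 km
  Seismometer 2: calculated 121.0 vs reported 159.8 → residual 38.8 km
  Seismometer 3: calculated 209.7 vs reported 209.7 → residual 0.0 km
  Seismometer 4: calculated 78.4 vs reported 78.4 → residual 0.0 km
Seismometer 1, Seismometer 3, Seismometer 4 are mutually consistent (residuals ≈ 0); Seismometer 2 is off by 38.8 km.

Seismometer 2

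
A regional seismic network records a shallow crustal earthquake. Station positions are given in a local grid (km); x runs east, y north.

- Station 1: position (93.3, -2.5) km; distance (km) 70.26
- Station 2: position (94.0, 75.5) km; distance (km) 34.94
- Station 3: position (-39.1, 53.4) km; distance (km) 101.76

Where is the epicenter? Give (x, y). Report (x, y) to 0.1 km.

Circle about each station: (x − 93.3)² + (y + 2.5)² = 70.26²; (x − 94.0)² + (y − 75.5)² = 34.94²; (x + 39.1)² + (y − 53.4)² = 101.76².
Subtracting pairs of circle equations eliminates x²+y² and gives linear equations (the radical axes):
1.4 x + 156.0 y = 9540.77
-264.8 x + 111.8 y = -9749.40
Solving the 2×2 system: x ≈ 62.4, y ≈ 60.6 km.
Check against Station 1 (with the unrounded x, y): √((x − 93.3)²+(y + 2.5)²) = 70.26 ≈ 70.26 km. ✓

x ≈ 62.4 km, y ≈ 60.6 km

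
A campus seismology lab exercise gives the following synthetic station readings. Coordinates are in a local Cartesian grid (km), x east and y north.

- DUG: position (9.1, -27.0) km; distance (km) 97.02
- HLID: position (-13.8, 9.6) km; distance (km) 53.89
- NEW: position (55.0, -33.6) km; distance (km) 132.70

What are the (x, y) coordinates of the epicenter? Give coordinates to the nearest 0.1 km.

Circle about each station: (x − 9.1)² + (y + 27.0)² = 97.02²; (x + 13.8)² + (y − 9.6)² = 53.89²; (x − 55.0)² + (y + 33.6)² = 132.70².
Subtracting pairs of circle equations eliminates x²+y² and gives linear equations (the radical axes):
-45.8 x + 73.2 y = 5979.54
91.8 x − 13.2 y = -4854.26
Solving the 2×2 system: x ≈ -45.2, y ≈ 53.4 km.
Check against DUG (with the unrounded x, y): √((x − 9.1)²+(y + 27.0)²) = 97.02 ≈ 97.02 km. ✓

x ≈ -45.2 km, y ≈ 53.4 km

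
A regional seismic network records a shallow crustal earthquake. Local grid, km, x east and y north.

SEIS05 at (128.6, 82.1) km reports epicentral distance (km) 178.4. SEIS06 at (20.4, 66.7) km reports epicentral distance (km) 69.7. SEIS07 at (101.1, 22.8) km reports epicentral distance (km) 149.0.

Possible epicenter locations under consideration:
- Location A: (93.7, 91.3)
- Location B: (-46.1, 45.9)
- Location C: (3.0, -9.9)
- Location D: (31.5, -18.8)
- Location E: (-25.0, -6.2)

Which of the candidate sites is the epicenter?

For each candidate, compare |candidate − station| to the reported distance:
Location A: residuals SEIS05 142.3, SEIS06 7.6, SEIS07 80.1 → max 142.3 km
Location B: residuals SEIS05 0.0, SEIS06 0.0, SEIS07 0.0 → max 0.0 km
Location C: residuals SEIS05 22.7, SEIS06 8.9, SEIS07 45.6 → max 45.6 km
Location D: residuals SEIS05 38.4, SEIS06 16.5, SEIS07 67.9 → max 67.9 km
Location E: residuals SEIS05 1.2, SEIS06 16.2, SEIS07 19.6 → max 19.6 km
Only Location B has all residuals ≈ 0.

Location B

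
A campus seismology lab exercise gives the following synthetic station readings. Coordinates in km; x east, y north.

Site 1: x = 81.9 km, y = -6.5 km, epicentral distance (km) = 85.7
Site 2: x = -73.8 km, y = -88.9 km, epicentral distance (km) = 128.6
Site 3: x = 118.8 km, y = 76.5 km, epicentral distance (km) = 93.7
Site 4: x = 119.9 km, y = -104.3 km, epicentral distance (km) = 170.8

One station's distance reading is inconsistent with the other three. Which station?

Solve using three stations at a time. Using Site 1, Site 2, Site 4 (subtract circle equations pairwise → linear system) gives (x, y) ≈ (-0.6, 16.8).
Distances from that point to each station vs reported:
  Site 1: calculated 85.7 vs reported 85.7 → residual 0.0 km
  Site 2: calculated 128.6 vs reported 128.6 → residual 0.0 km
  Site 3: calculated 133.5 vs reported 93.7 → residual 39.8 km
  Site 4: calculated 170.8 vs reported 170.8 → residual 0.0 km
Site 1, Site 2, Site 4 are mutually consistent (residuals ≈ 0); Site 3 is off by 39.8 km.

Site 3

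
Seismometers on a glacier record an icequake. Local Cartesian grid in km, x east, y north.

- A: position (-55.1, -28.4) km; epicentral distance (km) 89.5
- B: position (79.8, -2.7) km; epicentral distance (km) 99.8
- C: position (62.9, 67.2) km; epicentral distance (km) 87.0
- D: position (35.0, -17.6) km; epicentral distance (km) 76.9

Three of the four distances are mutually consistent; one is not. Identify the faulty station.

Solve using three stations at a time. Using A, B, D (subtract circle equations pairwise → linear system) gives (x, y) ≈ (-6.8, 47.2).
Distances from that point to each station vs reported:
  A: calculated 89.7 vs reported 89.5 → residual 0.2 km
  B: calculated 100.0 vs reported 99.8 → residual 0.2 km
  C: calculated 72.5 vs reported 87.0 → residual 14.5 km
  D: calculated 77.1 vs reported 76.9 → residual 0.2 km
A, B, D are mutually consistent (residuals ≈ 0); C is off by 14.5 km.

C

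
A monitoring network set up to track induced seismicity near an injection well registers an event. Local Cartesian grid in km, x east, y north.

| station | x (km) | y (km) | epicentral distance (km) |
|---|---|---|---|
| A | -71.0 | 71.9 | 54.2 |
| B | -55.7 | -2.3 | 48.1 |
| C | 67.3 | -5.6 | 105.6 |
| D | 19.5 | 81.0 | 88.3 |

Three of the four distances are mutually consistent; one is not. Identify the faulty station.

Solve using three stations at a time. Using A, B, C (subtract circle equations pairwise → linear system) gives (x, y) ≈ (-29.0, 37.7).
Distances from that point to each station vs reported:
  A: calculated 54.2 vs reported 54.2 → residual 0.0 km
  B: calculated 48.1 vs reported 48.1 → residual 0.0 km
  C: calculated 105.6 vs reported 105.6 → residual 0.0 km
  D: calculated 65.0 vs reported 88.3 → residual 23.3 km
A, B, C are mutually consistent (residuals ≈ 0); D is off by 23.3 km.

D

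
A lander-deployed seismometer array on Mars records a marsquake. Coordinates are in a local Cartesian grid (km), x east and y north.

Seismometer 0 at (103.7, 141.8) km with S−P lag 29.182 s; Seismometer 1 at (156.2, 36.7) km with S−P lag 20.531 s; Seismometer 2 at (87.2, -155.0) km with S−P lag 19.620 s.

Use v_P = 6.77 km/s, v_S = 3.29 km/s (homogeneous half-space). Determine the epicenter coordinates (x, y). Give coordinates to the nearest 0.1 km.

Distance from S−P lag: d = Δt · v_P v_S / (v_P − v_S) = Δt · (6.77·3.29)/(6.77−3.29) ≈ 6.4004·Δt.
So d_Seismometer 0 = 186.78, d_Seismometer 1 = 131.41, d_Seismometer 2 = 125.58 km.
Circle about each station: (x − 103.7)² + (y − 141.8)² = 186.78²; (x − 156.2)² + (y − 36.7)² = 131.41²; (x − 87.2)² + (y + 155.0)² = 125.58².
Subtracting pairs of circle equations eliminates x²+y² and gives linear equations (the radical axes):
105.0 x − 210.2 y = 12502.58
-33.0 x − 593.6 y = 19884.34
Solving the 2×2 system: x ≈ 46.8, y ≈ -36.1 km.
Check against Seismometer 0 (with the unrounded x, y): √((x − 103.7)²+(y − 141.8)²) = 186.78 ≈ 186.78 km. ✓

x ≈ 46.8 km, y ≈ -36.1 km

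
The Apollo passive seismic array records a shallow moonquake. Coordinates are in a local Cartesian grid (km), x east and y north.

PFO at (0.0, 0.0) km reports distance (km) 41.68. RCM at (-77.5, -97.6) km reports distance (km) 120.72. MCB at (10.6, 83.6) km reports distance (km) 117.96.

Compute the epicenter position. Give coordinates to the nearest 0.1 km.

Circle about each station: x² + y² = 41.68²; (x + 77.5)² + (y + 97.6)² = 120.72²; (x − 10.6)² + (y − 83.6)² = 117.96².
Subtracting pairs of circle equations eliminates x²+y² and gives linear equations (the radical axes):
-155.0 x − 195.2 y = 2695.91
21.2 x + 167.2 y = -5076.02
Solving the 2×2 system: x ≈ 24.8, y ≈ -33.5 km.
Check against PFO (with the unrounded x, y): √(x²+y²) = 41.68 ≈ 41.68 km. ✓

x ≈ 24.8 km, y ≈ -33.5 km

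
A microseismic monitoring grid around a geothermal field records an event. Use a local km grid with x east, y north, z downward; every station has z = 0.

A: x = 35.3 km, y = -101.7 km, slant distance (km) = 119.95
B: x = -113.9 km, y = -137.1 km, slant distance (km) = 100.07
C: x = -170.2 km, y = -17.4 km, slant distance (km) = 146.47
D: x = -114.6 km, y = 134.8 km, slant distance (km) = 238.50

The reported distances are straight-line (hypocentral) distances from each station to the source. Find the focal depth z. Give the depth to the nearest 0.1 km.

z ≈ 69.2 km

Each station gives a sphere (x−x_i)² + (y−y_i)² + z² = d_i² (stations at z=0).
Subtracting the A sphere from B and C: z² cancels, leaving linear equations in x and y:
-298.4 x − 70.8 y = 24554.64
-411.0 x + 168.6 y = 10616.36
Solving: x ≈ -61.599, y ≈ -87.195 km (keep extra digits for the depth step; rounded: -61.6, -87.2).
Then from the A sphere: z² = 119.95² − (x − 35.3)² − (y + 101.7)² with x = -61.599, y = -87.195, so z ≈ 69.197 ≈ 69.2 km.
Check against D (with the unrounded solution): distance 238.49 ≈ 238.50 km. ✓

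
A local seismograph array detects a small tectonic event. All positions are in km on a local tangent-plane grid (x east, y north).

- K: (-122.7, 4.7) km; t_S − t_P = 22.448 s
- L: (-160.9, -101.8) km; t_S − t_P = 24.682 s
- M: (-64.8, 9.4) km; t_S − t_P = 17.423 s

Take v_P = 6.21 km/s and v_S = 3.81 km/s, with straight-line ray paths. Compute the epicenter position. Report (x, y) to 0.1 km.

Distance from S−P lag: d = Δt · v_P v_S / (v_P − v_S) = Δt · (6.21·3.81)/(6.21−3.81) ≈ 9.8584·Δt.
So d_K = 221.30, d_L = 243.32, d_M = 171.76 km.
Circle about each station: (x + 122.7)² + (y − 4.7)² = 221.30²; (x + 160.9)² + (y + 101.8)² = 243.32²; (x + 64.8)² + (y − 9.4)² = 171.76².
Subtracting pairs of circle equations eliminates x²+y² and gives linear equations (the radical axes):
-76.4 x − 213.0 y = 10943.74
115.8 x + 9.4 y = 8682.21
Solving the 2×2 system: x ≈ 81.5, y ≈ -80.6 km.
Check against K (with the unrounded x, y): √((x + 122.7)²+(y − 4.7)²) = 221.33 ≈ 221.30 km. ✓

(81.5, -80.6)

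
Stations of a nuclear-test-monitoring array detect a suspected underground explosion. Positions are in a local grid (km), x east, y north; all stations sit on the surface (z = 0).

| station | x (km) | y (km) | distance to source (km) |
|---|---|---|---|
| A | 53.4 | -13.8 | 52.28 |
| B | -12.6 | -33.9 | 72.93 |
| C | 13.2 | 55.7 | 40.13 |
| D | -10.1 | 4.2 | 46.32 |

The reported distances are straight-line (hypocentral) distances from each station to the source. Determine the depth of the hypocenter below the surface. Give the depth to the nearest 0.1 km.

22.0 km

Each station gives a sphere (x−x_i)² + (y−y_i)² + z² = d_i² (stations at z=0).
Subtracting the A sphere from B and C: z² cancels, leaving linear equations in x and y:
-132.0 x − 40.2 y = -4319.62
-80.4 x + 139.0 y = 1357.51
Solving: x ≈ 25.294, y ≈ 24.397 km (keep extra digits for the depth step; rounded: 25.3, 24.4).
Then from the A sphere: z² = 52.28² − (x − 53.4)² − (y + 13.8)² with x = 25.294, y = 24.397, so z ≈ 22.005 ≈ 22.0 km.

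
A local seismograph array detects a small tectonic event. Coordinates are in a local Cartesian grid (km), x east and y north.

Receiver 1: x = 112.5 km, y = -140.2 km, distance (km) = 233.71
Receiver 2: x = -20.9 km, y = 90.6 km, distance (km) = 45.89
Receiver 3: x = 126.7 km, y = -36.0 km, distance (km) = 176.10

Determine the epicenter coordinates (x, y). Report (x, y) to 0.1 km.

-29.4 km east, 45.5 km north

Circle about each station: (x − 112.5)² + (y + 140.2)² = 233.71²; (x + 20.9)² + (y − 90.6)² = 45.89²; (x − 126.7)² + (y + 36.0)² = 176.10².
Subtracting the Receiver 1 equation from the Receiver 2 and Receiver 3 equations removes the quadratic terms:
-266.8 x + 461.6 y = 28847.35
28.4 x + 208.4 y = 8645.75
Solving the 2×2 system: x ≈ -29.4, y ≈ 45.5 km.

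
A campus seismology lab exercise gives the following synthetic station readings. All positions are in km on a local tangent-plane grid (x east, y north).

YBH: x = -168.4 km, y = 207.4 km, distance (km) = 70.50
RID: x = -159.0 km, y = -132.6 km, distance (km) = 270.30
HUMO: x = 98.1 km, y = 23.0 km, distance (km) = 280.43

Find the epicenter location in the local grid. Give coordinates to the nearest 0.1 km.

(-157.8, 137.7)

Circle about each station: (x + 168.4)² + (y − 207.4)² = 70.50²; (x + 159.0)² + (y + 132.6)² = 270.30²; (x − 98.1)² + (y − 23.0)² = 280.43².
Subtracting pairs of circle equations eliminates x²+y² and gives linear equations (the radical axes):
18.8 x − 680.0 y = -96601.40
533.0 x − 368.8 y = -134891.44
Solving the 2×2 system: x ≈ -157.8, y ≈ 137.7 km.
Check against YBH (with the unrounded x, y): √((x + 168.4)²+(y − 207.4)²) = 70.50 ≈ 70.50 km. ✓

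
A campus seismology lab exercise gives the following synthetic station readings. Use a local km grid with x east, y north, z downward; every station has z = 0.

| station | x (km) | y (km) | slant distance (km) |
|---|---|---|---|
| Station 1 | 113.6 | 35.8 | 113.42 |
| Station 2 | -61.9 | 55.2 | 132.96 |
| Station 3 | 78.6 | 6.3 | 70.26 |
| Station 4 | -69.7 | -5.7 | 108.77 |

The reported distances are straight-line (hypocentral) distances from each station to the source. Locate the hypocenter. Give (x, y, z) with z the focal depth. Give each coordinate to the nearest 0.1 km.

Each station gives a sphere (x−x_i)² + (y−y_i)² + z² = d_i² (stations at z=0).
Subtracting the Station 1 sphere from Station 2 and Station 3: z² cancels, leaving linear equations in x and y:
-351.0 x + 38.8 y = -12122.22
-70.0 x − 59.0 y = -41.32
Solving: x ≈ 30.600, y ≈ -35.605 km (keep extra digits for the depth step; rounded: 30.6, -35.6).
Then from the Station 1 sphere: z² = 113.42² − (x − 113.6)² − (y − 35.8)² with x = 30.600, y = -35.605, so z ≈ 29.604 ≈ 29.6 km.

(30.6, -35.6, 29.6)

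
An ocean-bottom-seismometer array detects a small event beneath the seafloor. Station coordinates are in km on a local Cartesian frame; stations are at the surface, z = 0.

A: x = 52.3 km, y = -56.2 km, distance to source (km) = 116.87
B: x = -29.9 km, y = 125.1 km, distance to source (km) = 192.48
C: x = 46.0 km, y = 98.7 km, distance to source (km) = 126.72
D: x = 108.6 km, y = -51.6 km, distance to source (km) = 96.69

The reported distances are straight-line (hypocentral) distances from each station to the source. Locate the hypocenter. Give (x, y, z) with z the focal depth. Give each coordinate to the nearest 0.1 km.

x ≈ 113.0 km, y ≈ 16.1 km, depth ≈ 68.9 km

Each station gives a sphere (x−x_i)² + (y−y_i)² + z² = d_i² (stations at z=0).
Subtracting the A sphere from B and C: z² cancels, leaving linear equations in x and y:
-164.4 x + 362.6 y = -12739.66
-12.6 x + 309.8 y = 3564.60
Solving: x ≈ 113.007, y ≈ 16.102 km (keep extra digits for the depth step; rounded: 113.0, 16.1).
Then from the A sphere: z² = 116.87² − (x − 52.3)² − (y + 56.2)² with x = 113.007, y = 16.102, so z ≈ 68.889 ≈ 68.9 km.
Check against D (with the unrounded solution): distance 96.69 ≈ 96.69 km. ✓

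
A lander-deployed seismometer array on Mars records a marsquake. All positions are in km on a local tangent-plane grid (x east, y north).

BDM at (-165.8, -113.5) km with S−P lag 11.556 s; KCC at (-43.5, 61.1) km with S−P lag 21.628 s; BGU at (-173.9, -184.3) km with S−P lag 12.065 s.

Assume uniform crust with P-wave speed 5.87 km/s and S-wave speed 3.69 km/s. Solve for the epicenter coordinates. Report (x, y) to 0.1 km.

Distance from S−P lag: d = Δt · v_P v_S / (v_P − v_S) = Δt · (5.87·3.69)/(5.87−3.69) ≈ 9.9359·Δt.
So d_BDM = 114.82, d_KCC = 214.89, d_BGU = 119.88 km.
Circle about each station: (x + 165.8)² + (y + 113.5)² = 114.82²; (x + 43.5)² + (y − 61.1)² = 214.89²; (x + 173.9)² + (y + 184.3)² = 119.88².
Subtracting the BDM equation from the KCC and BGU equations removes the quadratic terms:
244.6 x + 349.2 y = -67740.51
-16.2 x − 141.6 y = 22648.23
Solving the 2×2 system: x ≈ -58.1, y ≈ -153.3 km.
Check against BDM (with the unrounded x, y): √((x + 165.8)²+(y + 113.5)²) = 114.83 ≈ 114.82 km. ✓

x ≈ -58.1 km, y ≈ -153.3 km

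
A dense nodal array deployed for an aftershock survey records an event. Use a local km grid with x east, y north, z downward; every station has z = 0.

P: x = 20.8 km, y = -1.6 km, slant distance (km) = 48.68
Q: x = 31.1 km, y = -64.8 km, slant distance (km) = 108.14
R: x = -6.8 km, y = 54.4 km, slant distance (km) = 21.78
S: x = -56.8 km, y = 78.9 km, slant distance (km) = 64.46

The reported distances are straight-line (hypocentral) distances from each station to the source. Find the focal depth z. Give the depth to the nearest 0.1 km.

Each station gives a sphere (x−x_i)² + (y−y_i)² + z² = d_i² (stations at z=0).
Subtracting the P sphere from Q and R: z² cancels, leaving linear equations in x and y:
20.6 x − 126.4 y = -4593.47
-55.2 x + 112.0 y = 4465.77
Solving: x ≈ -10.708, y ≈ 34.596 km (keep extra digits for the depth step; rounded: -10.7, 34.6).
Then from the P sphere: z² = 48.68² − (x − 20.8)² − (y + 1.6)² with x = -10.708, y = 34.596, so z ≈ 8.175 ≈ 8.2 km.
Check against S (with the unrounded solution): distance 64.45 ≈ 64.46 km. ✓

depth ≈ 8.2 km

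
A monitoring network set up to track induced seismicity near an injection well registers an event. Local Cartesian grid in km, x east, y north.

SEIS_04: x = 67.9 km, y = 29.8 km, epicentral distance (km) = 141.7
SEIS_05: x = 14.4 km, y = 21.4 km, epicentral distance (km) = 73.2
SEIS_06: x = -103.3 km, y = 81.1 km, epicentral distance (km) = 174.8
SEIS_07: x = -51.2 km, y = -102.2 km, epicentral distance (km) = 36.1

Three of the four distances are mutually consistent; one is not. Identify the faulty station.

SEIS_05

Solve using three stations at a time. Using SEIS_04, SEIS_06, SEIS_07 (subtract circle equations pairwise → linear system) gives (x, y) ≈ (-26.5, -75.9).
Distances from that point to each station vs reported:
  SEIS_04: calculated 141.7 vs reported 141.7 → residual 0.0 km
  SEIS_05: calculated 105.5 vs reported 73.2 → residual 32.3 km
  SEIS_06: calculated 174.8 vs reported 174.8 → residual 0.0 km
  SEIS_07: calculated 36.1 vs reported 36.1 → residual 0.0 km
SEIS_04, SEIS_06, SEIS_07 are mutually consistent (residuals ≈ 0); SEIS_05 is off by 32.3 km.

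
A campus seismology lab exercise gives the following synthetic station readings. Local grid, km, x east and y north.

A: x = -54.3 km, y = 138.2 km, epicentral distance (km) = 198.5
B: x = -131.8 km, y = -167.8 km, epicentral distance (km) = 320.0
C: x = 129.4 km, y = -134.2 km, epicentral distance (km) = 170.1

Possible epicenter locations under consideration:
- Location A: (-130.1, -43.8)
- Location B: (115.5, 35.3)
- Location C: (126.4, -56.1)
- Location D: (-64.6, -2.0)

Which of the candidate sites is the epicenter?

Location B

For each candidate, compare |candidate − station| to the reported distance:
Location A: residuals A 1.3, B 196.0, C 104.7 → max 196.0 km
Location B: residuals A 0.0, B 0.0, C 0.0 → max 0.0 km
Location C: residuals A 66.8, B 38.7, C 91.9 → max 91.9 km
Location D: residuals A 57.9, B 141.1, C 64.7 → max 141.1 km
Only Location B has all residuals ≈ 0.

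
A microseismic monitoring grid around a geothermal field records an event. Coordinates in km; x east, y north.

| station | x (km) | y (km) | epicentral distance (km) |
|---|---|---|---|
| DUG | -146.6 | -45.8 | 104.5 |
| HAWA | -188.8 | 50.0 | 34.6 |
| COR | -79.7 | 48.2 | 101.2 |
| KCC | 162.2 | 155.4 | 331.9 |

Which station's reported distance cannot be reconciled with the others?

Solve using three stations at a time. Using DUG, HAWA, KCC (subtract circle equations pairwise → linear system) gives (x, y) ≈ (-155.2, 58.4).
Distances from that point to each station vs reported:
  DUG: calculated 104.5 vs reported 104.5 → residual 0.0 km
  HAWA: calculated 34.6 vs reported 34.6 → residual 0.0 km
  COR: calculated 76.2 vs reported 101.2 → residual 25.0 km
  KCC: calculated 331.9 vs reported 331.9 → residual 0.0 km
DUG, HAWA, KCC are mutually consistent (residuals ≈ 0); COR is off by 25.0 km.

COR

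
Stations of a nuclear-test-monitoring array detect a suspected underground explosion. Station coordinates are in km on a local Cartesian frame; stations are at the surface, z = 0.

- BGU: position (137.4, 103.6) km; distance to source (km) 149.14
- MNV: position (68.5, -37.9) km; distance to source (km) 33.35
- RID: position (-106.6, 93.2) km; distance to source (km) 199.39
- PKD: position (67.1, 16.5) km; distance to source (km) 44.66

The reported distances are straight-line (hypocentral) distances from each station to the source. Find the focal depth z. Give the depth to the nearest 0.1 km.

24.7 km

Each station gives a sphere (x−x_i)² + (y−y_i)² + z² = d_i² (stations at z=0).
Subtracting the BGU sphere from MNV and RID: z² cancels, leaving linear equations in x and y:
-137.8 x − 283.0 y = -2352.54
-488.0 x − 20.8 y = -27075.55
Solving: x ≈ 56.297, y ≈ -19.099 km (keep extra digits for the depth step; rounded: 56.3, -19.1).
Then from the BGU sphere: z² = 149.14² − (x − 137.4)² − (y − 103.6)² with x = 56.297, y = -19.099, so z ≈ 24.698 ≈ 24.7 km.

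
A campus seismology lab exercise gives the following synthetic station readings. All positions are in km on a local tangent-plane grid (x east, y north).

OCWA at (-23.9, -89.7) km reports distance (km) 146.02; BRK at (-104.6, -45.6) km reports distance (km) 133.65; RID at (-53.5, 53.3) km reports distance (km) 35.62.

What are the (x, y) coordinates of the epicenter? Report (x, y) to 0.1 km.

Circle about each station: (x + 23.9)² + (y + 89.7)² = 146.02²; (x + 104.6)² + (y + 45.6)² = 133.65²; (x + 53.5)² + (y − 53.3)² = 35.62².
Subtracting the OCWA equation from the BRK and RID equations removes the quadratic terms:
-161.4 x + 88.2 y = 7862.74
-59.2 x + 286.0 y = 17138.90
Solving the 2×2 system: x ≈ -18.0, y ≈ 56.2 km.

x ≈ -18.0 km, y ≈ 56.2 km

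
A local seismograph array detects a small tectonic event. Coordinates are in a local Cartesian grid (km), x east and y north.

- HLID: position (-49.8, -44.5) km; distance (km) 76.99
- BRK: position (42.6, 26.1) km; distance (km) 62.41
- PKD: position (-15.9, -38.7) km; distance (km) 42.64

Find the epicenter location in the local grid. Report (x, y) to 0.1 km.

Circle about each station: (x + 49.8)² + (y + 44.5)² = 76.99²; (x − 42.6)² + (y − 26.1)² = 62.41²; (x + 15.9)² + (y + 38.7)² = 42.64².
Subtracting the HLID equation from the BRK and PKD equations removes the quadratic terms:
184.8 x + 141.2 y = 68.13
67.8 x + 11.6 y = 1399.50
Solving the 2×2 system: x ≈ 26.5, y ≈ -34.2 km.

26.5 km east, -34.2 km north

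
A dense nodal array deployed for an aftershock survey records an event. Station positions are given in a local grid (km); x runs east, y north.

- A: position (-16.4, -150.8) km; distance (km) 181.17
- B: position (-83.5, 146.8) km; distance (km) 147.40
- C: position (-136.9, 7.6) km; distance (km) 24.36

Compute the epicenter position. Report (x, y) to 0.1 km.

-113.1 km east, 2.4 km north

Circle about each station: (x + 16.4)² + (y + 150.8)² = 181.17²; (x + 83.5)² + (y − 146.8)² = 147.40²; (x + 136.9)² + (y − 7.6)² = 24.36².
Subtracting the A equation from the B and C equations removes the quadratic terms:
-134.2 x + 595.2 y = 16608.70
-241.0 x + 316.8 y = 28018.93
Solving the 2×2 system: x ≈ -113.1, y ≈ 2.4 km.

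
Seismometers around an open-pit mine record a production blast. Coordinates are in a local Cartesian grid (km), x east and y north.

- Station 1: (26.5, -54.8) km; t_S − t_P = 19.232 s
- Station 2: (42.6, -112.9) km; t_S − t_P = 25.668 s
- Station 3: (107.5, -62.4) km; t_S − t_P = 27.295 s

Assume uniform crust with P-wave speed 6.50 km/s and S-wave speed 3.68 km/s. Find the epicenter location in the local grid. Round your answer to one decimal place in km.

-88.4 km east, 61.0 km north

Distance from S−P lag: d = Δt · v_P v_S / (v_P − v_S) = Δt · (6.50·3.68)/(6.50−3.68) ≈ 8.4823·Δt.
So d_Station 1 = 163.13, d_Station 2 = 217.72, d_Station 3 = 231.52 km.
Circle about each station: (x − 26.5)² + (y + 54.8)² = 163.13²; (x − 42.6)² + (y + 112.9)² = 217.72²; (x − 107.5)² + (y + 62.4)² = 231.52².
Subtracting pairs of circle equations eliminates x²+y² and gives linear equations (the radical axes):
32.2 x − 116.2 y = -9934.72
162.0 x − 15.2 y = -15245.39
Solving the 2×2 system: x ≈ -88.4, y ≈ 61.0 km.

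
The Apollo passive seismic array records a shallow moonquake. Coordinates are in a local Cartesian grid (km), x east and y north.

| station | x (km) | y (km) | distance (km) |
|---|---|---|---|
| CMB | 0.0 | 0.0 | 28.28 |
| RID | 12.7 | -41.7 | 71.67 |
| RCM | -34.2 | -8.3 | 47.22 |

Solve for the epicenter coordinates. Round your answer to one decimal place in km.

Circle about each station: x² + y² = 28.28²; (x − 12.7)² + (y + 41.7)² = 71.67²; (x + 34.2)² + (y + 8.3)² = 47.22².
Subtracting the CMB equation from the RID and RCM equations removes the quadratic terms:
25.4 x − 83.4 y = -2436.65
-68.4 x − 16.6 y = -191.44
Solving the 2×2 system: x ≈ -4.0, y ≈ 28.0 km.

(-4.0, 28.0)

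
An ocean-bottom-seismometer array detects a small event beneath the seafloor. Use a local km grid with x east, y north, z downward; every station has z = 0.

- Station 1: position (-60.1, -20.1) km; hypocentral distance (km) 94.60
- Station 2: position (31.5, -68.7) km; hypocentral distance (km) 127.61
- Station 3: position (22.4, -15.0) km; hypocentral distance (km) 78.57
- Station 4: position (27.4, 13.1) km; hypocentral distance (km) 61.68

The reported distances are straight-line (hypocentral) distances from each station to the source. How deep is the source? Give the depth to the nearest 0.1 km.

Each station gives a sphere (x−x_i)² + (y−y_i)² + z² = d_i² (stations at z=0).
Subtracting the Station 1 sphere from Station 2 and Station 3: z² cancels, leaving linear equations in x and y:
183.2 x − 97.2 y = -5639.23
165.0 x + 10.2 y = -513.34
Solving: x ≈ -5.999, y ≈ 46.711 km (keep extra digits for the depth step; rounded: -6.0, 46.7).
Then from the Station 1 sphere: z² = 94.60² − (x + 60.1)² − (y + 20.1)² with x = -5.999, y = 46.711, so z ≈ 39.478 ≈ 39.5 km.
Check against Station 4 (with the unrounded solution): distance 61.67 ≈ 61.68 km. ✓

39.5 km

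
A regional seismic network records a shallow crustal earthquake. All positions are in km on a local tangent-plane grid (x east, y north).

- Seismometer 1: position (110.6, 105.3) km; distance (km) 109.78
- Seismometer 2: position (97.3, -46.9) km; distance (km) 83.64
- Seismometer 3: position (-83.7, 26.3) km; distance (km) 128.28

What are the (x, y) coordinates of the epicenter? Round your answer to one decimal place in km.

Circle about each station: (x − 110.6)² + (y − 105.3)² = 109.78²; (x − 97.3)² + (y + 46.9)² = 83.64²; (x + 83.7)² + (y − 26.3)² = 128.28².
Subtracting pairs of circle equations eliminates x²+y² and gives linear equations (the radical axes):
-26.6 x − 304.4 y = -6597.55
-388.6 x − 158.0 y = -20027.18
Solving the 2×2 system: x ≈ 44.3, y ≈ 17.8 km.

x ≈ 44.3 km, y ≈ 17.8 km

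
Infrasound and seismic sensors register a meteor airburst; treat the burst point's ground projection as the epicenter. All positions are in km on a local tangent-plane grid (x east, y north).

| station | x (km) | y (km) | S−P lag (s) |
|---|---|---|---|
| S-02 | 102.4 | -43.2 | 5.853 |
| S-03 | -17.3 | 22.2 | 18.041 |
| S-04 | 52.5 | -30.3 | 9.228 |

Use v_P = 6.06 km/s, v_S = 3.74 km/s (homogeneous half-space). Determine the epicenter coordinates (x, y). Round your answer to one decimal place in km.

x ≈ 109.8 km, y ≈ -99.9 km

Distance from S−P lag: d = Δt · v_P v_S / (v_P − v_S) = Δt · (6.06·3.74)/(6.06−3.74) ≈ 9.7691·Δt.
So d_S-02 = 57.18, d_S-03 = 176.25, d_S-04 = 90.15 km.
Circle about each station: (x − 102.4)² + (y + 43.2)² = 57.18²; (x + 17.3)² + (y − 22.2)² = 176.25²; (x − 52.5)² + (y + 30.3)² = 90.15².
Subtracting pairs of circle equations eliminates x²+y² and gives linear equations (the radical axes):
-239.4 x + 130.8 y = -39354.38
-99.8 x + 25.8 y = -13535.13
Solving the 2×2 system: x ≈ 109.8, y ≈ -99.9 km.
Check against S-02 (with the unrounded x, y): √((x − 102.4)²+(y + 43.2)²) = 57.21 ≈ 57.18 km. ✓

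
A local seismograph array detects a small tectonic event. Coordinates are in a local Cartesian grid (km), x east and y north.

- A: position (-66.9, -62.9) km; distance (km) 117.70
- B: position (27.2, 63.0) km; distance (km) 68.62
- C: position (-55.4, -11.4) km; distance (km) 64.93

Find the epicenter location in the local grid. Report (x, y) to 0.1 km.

-40.5 km east, 51.8 km north

Circle about each station: (x + 66.9)² + (y + 62.9)² = 117.70²; (x − 27.2)² + (y − 63.0)² = 68.62²; (x + 55.4)² + (y + 11.4)² = 64.93².
Subtracting the A equation from the B and C equations removes the quadratic terms:
188.2 x + 251.8 y = 5421.41
23.0 x + 103.0 y = 4404.49
Solving the 2×2 system: x ≈ -40.5, y ≈ 51.8 km.
Check against A (with the unrounded x, y): √((x + 66.9)²+(y + 62.9)²) = 117.70 ≈ 117.70 km. ✓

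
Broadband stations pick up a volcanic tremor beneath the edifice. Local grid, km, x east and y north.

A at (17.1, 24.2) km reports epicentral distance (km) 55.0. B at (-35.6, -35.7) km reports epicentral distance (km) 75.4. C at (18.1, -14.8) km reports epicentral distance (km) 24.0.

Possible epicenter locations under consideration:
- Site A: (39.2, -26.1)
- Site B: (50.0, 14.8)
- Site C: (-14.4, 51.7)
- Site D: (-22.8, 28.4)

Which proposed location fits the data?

Site A

For each candidate, compare |candidate − station| to the reported distance:
Site A: residuals A 0.1, B 0.0, C 0.1 → max 0.1 km
Site B: residuals A 20.8, B 24.0, C 19.5 → max 24.0 km
Site C: residuals A 13.2, B 14.5, C 50.0 → max 50.0 km
Site D: residuals A 14.9, B 10.0, C 35.5 → max 35.5 km
Only Site A has all residuals ≈ 0.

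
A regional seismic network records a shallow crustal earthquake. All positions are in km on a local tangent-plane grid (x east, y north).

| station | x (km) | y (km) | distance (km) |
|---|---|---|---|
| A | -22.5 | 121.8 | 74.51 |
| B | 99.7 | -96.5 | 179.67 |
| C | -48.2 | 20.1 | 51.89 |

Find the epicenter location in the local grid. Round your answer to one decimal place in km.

Circle about each station: (x + 22.5)² + (y − 121.8)² = 74.51²; (x − 99.7)² + (y + 96.5)² = 179.67²; (x + 48.2)² + (y − 20.1)² = 51.89².
Subtracting the A equation from the B and C equations removes the quadratic terms:
244.4 x − 436.6 y = -22818.72
-51.4 x − 203.4 y = -9755.07
Solving the 2×2 system: x ≈ -5.3, y ≈ 49.3 km.

x ≈ -5.3 km, y ≈ 49.3 km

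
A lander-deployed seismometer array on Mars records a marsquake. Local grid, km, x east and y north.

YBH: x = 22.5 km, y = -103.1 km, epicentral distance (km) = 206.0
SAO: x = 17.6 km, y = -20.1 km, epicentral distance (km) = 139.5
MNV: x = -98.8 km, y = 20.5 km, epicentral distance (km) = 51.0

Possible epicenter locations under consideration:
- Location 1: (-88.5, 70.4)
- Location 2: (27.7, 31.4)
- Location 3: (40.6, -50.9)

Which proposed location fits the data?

For each candidate, compare |candidate − station| to the reported distance:
Location 1: residuals YBH 0.0, SAO 0.0, MNV 0.0 → max 0.0 km
Location 2: residuals YBH 71.4, SAO 87.0, MNV 76.0 → max 87.0 km
Location 3: residuals YBH 150.8, SAO 101.1, MNV 105.6 → max 150.8 km
Only Location 1 has all residuals ≈ 0.

Location 1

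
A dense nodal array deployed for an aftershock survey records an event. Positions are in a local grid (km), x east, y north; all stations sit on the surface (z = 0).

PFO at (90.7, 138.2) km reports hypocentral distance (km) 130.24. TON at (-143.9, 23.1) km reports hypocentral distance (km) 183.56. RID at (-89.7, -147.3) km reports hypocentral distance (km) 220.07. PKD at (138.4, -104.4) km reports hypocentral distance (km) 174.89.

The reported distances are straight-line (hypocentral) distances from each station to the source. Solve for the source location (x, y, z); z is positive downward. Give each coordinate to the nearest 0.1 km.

(34.3, 29.2, 43.6)

Each station gives a sphere (x−x_i)² + (y−y_i)² + z² = d_i² (stations at z=0).
Subtracting the PFO sphere from TON and RID: z² cancels, leaving linear equations in x and y:
-469.2 x − 230.2 y = -22816.73
-360.8 x − 571.0 y = -29050.70
Solving: x ≈ 34.302, y ≈ 29.203 km (keep extra digits for the depth step; rounded: 34.3, 29.2).
Then from the PFO sphere: z² = 130.24² − (x − 90.7)² − (y − 138.2)² with x = 34.302, y = 29.203, so z ≈ 43.605 ≈ 43.6 km.
Check against PKD (with the unrounded solution): distance 174.89 ≈ 174.89 km. ✓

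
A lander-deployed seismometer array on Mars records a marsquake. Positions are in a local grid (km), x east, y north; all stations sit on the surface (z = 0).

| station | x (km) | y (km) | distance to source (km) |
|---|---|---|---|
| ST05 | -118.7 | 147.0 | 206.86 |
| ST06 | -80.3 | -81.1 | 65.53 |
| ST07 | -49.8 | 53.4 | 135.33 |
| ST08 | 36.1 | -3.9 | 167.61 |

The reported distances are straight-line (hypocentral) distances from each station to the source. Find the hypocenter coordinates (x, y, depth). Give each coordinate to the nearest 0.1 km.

Each station gives a sphere (x−x_i)² + (y−y_i)² + z² = d_i² (stations at z=0).
Subtracting the ST05 sphere from ST06 and ST07: z² cancels, leaving linear equations in x and y:
76.8 x − 456.2 y = 15823.49
137.8 x − 187.2 y = -5890.24
Solving: x ≈ -116.510, y ≈ -54.300 km (keep extra digits for the depth step; rounded: -116.5, -54.3).
Then from the ST05 sphere: z² = 206.86² − (x + 118.7)² − (y − 147.0)² with x = -116.510, y = -54.300, so z ≈ 47.588 ≈ 47.6 km.

x ≈ -116.5 km, y ≈ -54.3 km, depth ≈ 47.6 km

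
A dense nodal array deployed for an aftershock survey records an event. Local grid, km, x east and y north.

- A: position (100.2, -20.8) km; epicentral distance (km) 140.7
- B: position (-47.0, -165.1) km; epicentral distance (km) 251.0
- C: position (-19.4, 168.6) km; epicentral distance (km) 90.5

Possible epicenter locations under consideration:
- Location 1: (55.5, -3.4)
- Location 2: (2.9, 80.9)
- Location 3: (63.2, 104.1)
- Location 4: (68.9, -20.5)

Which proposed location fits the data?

For each candidate, compare |candidate − station| to the reported distance:
Location 1: residuals A 92.7, B 59.5, C 97.1 → max 97.1 km
Location 2: residuals A 0.0, B 0.0, C 0.0 → max 0.0 km
Location 3: residuals A 10.4, B 39.9, C 14.3 → max 39.9 km
Location 4: residuals A 109.4, B 65.7, C 118.2 → max 118.2 km
Only Location 2 has all residuals ≈ 0.

Location 2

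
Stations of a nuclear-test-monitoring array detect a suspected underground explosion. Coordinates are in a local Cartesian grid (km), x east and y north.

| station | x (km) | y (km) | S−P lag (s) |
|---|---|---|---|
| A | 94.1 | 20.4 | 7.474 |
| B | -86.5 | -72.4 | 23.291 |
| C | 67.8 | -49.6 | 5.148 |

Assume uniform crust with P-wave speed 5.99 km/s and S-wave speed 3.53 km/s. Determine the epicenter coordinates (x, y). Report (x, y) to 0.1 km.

Distance from S−P lag: d = Δt · v_P v_S / (v_P − v_S) = Δt · (5.99·3.53)/(5.99−3.53) ≈ 8.5954·Δt.
So d_A = 64.24, d_B = 200.20, d_C = 44.25 km.
Circle about each station: (x − 94.1)² + (y − 20.4)² = 64.24²; (x + 86.5)² + (y + 72.4)² = 200.20²; (x − 67.8)² + (y + 49.6)² = 44.25².
Subtracting the A equation from the B and C equations removes the quadratic terms:
-361.2 x − 185.6 y = -32500.22
-52.6 x − 140.0 y = -45.25
Solving the 2×2 system: x ≈ 111.3, y ≈ -41.5 km.

111.3 km east, -41.5 km north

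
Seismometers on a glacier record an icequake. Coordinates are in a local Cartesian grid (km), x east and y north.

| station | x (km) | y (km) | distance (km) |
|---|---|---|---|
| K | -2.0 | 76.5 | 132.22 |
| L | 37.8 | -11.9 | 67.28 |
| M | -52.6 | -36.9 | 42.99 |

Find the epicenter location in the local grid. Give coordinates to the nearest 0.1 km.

Circle about each station: (x + 2.0)² + (y − 76.5)² = 132.22²; (x − 37.8)² + (y + 11.9)² = 67.28²; (x + 52.6)² + (y + 36.9)² = 42.99².
Subtracting pairs of circle equations eliminates x²+y² and gives linear equations (the radical axes):
79.6 x − 176.8 y = 8669.73
-101.2 x − 226.8 y = 13906.11
Solving the 2×2 system: x ≈ -13.7, y ≈ -55.2 km.

-13.7 km east, -55.2 km north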